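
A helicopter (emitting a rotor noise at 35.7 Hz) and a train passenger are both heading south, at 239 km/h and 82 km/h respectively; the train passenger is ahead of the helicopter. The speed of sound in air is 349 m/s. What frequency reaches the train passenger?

41.2 Hz

239 km/h = 66.39 m/s; 82 km/h = 22.78 m/s.
The train passenger is ahead, so the helicopter is moving toward it while the train passenger is moving away from the helicopter.
Both move, so f' = f · (v − v_o)/(v − v_s).
f' = 35.7 × (349 − 22.78)/(349 − 66.39) = 35.7 × 326.22/282.61 ≈ 41.2 Hz.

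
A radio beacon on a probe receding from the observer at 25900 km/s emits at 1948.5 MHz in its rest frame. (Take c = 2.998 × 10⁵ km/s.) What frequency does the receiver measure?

β = v/c = 25900/299800 = 0.0864.
Relativistic Doppler for frequency: f' = f₀ · √((1 − β)/(1 + β)).
f' = 1948.5 × √(0.9136/1.0864) = 1948.5 × 0.91704 ≈ 1786.8 MHz.

1786.8 MHz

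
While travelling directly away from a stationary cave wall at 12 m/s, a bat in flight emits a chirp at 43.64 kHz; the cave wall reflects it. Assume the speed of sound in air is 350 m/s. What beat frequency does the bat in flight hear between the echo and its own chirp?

2893 Hz

The cave wall receives the sound from a moving source: f₁ = f₀ · v/(v + v_e) = 43.64 × 350/362 ≈ 42.19 kHz.
On the return leg the bat in flight is a moving observer: f₂ = f₁ · (v − v_e)/v = 42.19 × 338/350 ≈ 40.75 kHz.
Equivalently f₂ = f₀ · (v − v_e)/(v + v_e).
Beat against the emitted tone (with f₀ = 43640 Hz): |f₂ − f₀| = 2v_e·f₀/(v + v_e) = 2 × 12 × 43640/362 ≈ 2893 Hz.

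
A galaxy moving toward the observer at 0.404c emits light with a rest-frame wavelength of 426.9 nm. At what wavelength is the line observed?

278.1 nm

Relativistic Doppler for wavelength: λ' = λ₀ · √((1 − β)/(1 + β)).
λ' = 426.9 × √(0.5960/1.4040) = 426.9 × 0.65154 ≈ 278.1 nm.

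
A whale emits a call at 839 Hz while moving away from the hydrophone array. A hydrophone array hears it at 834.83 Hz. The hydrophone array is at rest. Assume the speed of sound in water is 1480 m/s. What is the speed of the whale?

f' = f · v/(v + v_s) ⇒ v_s = v · |1 − f/f'|.
v_s = 1480 × |1 − 839/834.83| = 1480 × 0.004995 ≈ 7.4 m/s.

7.4 m/s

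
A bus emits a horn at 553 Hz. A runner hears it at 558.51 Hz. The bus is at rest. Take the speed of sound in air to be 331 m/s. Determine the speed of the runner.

3.3 m/s

f' > f, so the runner is approaching.
f' = f · (v + v_o)/v ⇒ v_o = v · |f'/f − 1|.
v_o = 331 × |558.51/553 − 1| = 331 × 0.009964 ≈ 3.3 m/s.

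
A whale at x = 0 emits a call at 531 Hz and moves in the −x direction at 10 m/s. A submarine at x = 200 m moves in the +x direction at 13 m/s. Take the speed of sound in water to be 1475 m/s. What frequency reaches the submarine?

523 Hz

The observer lies on the +x side, so the source is heading away from the observer and the observer is heading away from the source.
Both move, so f' = f · (v − v_o)/(v + v_s).
f' = 531 × (1475 − 13)/(1475 + 10) = 531 × 1462/1485 ≈ 523 Hz.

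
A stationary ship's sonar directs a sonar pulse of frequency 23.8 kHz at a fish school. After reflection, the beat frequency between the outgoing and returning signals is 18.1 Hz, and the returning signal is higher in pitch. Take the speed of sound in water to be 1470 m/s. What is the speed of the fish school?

0.56 m/s

Double Doppler shift off a moving reflector: f₂ = f₀ · (v + u)/(v − u) (u > 0 toward emitter).
Returning signal is higher, so f₂ = f₀ + Δf = 23800 + 18.1 = 23818.1 Hz.
Rearranging, u = v · (f₂ − f₀)/(f₂ + f₀) = 1470 × 18.1/47618.1 ≈ 0.56 m/s.
So the fish school is moving at 0.56 m/s toward the emitter.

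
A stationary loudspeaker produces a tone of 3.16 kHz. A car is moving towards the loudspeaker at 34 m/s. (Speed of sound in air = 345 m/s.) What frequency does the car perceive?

Only the observer moves, toward the source, so f' = f · (v + v_o)/v.
f' = 3.16 × (345 + 34)/345 = 3.16 × 379/345 ≈ 3.47 kHz.

3.47 kHz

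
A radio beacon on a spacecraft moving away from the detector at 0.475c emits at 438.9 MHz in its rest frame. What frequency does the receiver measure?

261.8 MHz

Relativistic Doppler for frequency: f' = f₀ · √((1 − β)/(1 + β)).
f' = 438.9 × √(0.5250/1.4750) = 438.9 × 0.59660 ≈ 261.8 MHz.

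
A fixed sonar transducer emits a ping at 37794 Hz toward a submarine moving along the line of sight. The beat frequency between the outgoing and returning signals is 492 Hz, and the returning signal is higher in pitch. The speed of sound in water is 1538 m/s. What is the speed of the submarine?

Double Doppler shift off a moving reflector: f₂ = f₀ · (v + u)/(v − u) (u > 0 toward emitter).
Returning signal is higher, so f₂ = f₀ + Δf = 37794 + 492 = 38286 Hz.
Rearranging, u = v · (f₂ − f₀)/(f₂ + f₀) = 1538 × 492/76080 ≈ 9.9 m/s.
So the submarine is moving at 9.9 m/s toward the emitter.

9.9 m/s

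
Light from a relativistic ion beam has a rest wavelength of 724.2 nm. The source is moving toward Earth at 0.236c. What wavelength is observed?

569.4 nm

Relativistic Doppler for wavelength: λ' = λ₀ · √((1 − β)/(1 + β)).
λ' = 724.2 × √(0.7640/1.2360) = 724.2 × 0.78621 ≈ 569.4 nm.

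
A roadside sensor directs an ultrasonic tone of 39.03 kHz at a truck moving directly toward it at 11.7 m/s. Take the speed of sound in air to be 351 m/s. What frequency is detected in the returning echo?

The truck first receives the wave as a moving observer: f₁ = f₀ · (v + u)/v = 39.03 × (351 + 11.7)/351 ≈ 40.3 kHz.
The reflection then acts as a moving source: f₂ = f₁ · v/(v − u) ≈ 41.7 kHz.
Equivalently f₂ = f₀ · (v + u)/(v − u).

41.7 kHz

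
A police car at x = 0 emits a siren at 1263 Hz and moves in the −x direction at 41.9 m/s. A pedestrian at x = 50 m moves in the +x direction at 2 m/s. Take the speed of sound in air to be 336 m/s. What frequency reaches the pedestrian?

1116 Hz

The observer lies on the +x side, so the source is heading away from the observer and the observer is heading away from the source.
Both move, so f' = f · (v − v_o)/(v + v_s).
f' = 1263 × (336 − 2)/(336 + 41.9) = 1263 × 334/377.9 ≈ 1116 Hz.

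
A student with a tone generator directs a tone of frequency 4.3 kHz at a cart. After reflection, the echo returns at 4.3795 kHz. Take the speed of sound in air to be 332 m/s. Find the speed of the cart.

Double Doppler shift off a moving reflector: f₂ = f₀ · (v + u)/(v − u) (u > 0 toward emitter).
Rearranging, u = v · (f₂ − f₀)/(f₂ + f₀) = 332 × 0.0795/8.6795 ≈ 3.0 m/s.
So the cart is moving at 3.0 m/s toward the emitter.

3.0 m/s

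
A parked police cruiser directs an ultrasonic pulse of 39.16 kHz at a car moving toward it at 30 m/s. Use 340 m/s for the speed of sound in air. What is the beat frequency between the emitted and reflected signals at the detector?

7579 Hz

At the car (a moving observer), f₁ = f₀ · (v + u)/v = 39.16 × 370/340 ≈ 42.62 kHz.
On reflection it acts as a source moving toward the stationary detector: f₂ = f₁ · v/(v − u) = 42.62 × 340/310 ≈ 46.74 kHz.
Beat frequency (with f₀ = 39160 Hz): |f₂ − f₀| = 2u·f₀/(v − u) = 2 × 30 × 39160/310 ≈ 7579 Hz.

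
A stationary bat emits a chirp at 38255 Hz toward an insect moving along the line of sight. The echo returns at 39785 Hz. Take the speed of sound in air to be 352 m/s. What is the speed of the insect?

Double Doppler shift off a moving reflector: f₂ = f₀ · (v + u)/(v − u) (u > 0 toward emitter).
Rearranging, u = v · (f₂ − f₀)/(f₂ + f₀) = 352 × 1530/78040 ≈ 6.9 m/s.
So the insect is moving at 6.9 m/s toward the emitter.

6.9 m/s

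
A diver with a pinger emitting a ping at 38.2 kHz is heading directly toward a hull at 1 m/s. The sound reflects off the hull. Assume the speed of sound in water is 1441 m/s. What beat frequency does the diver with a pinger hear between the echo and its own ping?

53.1 Hz

The hull receives the sound from a moving source: f₁ = f₀ · v/(v − v_e) = 38.2 × 1441/1440 ≈ 38.2265 kHz.
On the return leg the diver with a pinger is a moving observer: f₂ = f₁ · (v + v_e)/v = 38.2265 × 1442/1441 ≈ 38.2531 kHz.
Beat against the emitted tone (with f₀ = 38200 Hz): |f₂ − f₀| = 2v_e·f₀/(v − v_e) = 2 × 1 × 38200/1440 ≈ 53.1 Hz.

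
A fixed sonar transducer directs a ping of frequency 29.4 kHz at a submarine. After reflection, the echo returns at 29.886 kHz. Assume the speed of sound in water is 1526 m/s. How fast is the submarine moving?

12.5 m/s

Double Doppler shift off a moving reflector: f₂ = f₀ · (v + u)/(v − u) (u > 0 toward emitter).
Rearranging, u = v · (f₂ − f₀)/(f₂ + f₀) = 1526 × 0.486/59.286 ≈ 12.5 m/s.
So the submarine is moving at 12.5 m/s toward the emitter.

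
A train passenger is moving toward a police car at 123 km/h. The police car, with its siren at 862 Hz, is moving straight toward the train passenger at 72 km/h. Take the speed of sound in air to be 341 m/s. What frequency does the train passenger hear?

1007 Hz

72 km/h = 20 m/s; 123 km/h = 34.17 m/s.
Both move, so f' = f · (v + v_o)/(v − v_s).
f' = 862 × (341 + 34.17)/(341 − 20) = 862 × 375.17/321 ≈ 1007 Hz.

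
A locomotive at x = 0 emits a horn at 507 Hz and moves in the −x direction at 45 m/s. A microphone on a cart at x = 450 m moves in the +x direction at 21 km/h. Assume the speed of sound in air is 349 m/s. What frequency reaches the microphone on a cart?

442 Hz

21 km/h = 5.833 m/s.
The observer lies on the +x side, so the source is heading away from the observer and the observer is heading away from the source.
With source receding and observer receding, f' = f · (v − v_o)/(v + v_s).
f' = 507 × (349 − 5.833)/(349 + 45) = 507 × 343.17/394 ≈ 442 Hz.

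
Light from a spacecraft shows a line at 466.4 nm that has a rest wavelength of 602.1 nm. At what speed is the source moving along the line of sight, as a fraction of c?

λ'/λ₀ = 0.7746 < 1 (blueshift), so the source is approaching.
λ'/λ₀ = √((1 − β)/(1 + β)) for an approaching source ⇒ β = (1 − r²)/(1 + r²) with r = λ'/λ₀.
β = (1 − 0.6000)/(1 + 0.6000) ≈ 0.250.

0.250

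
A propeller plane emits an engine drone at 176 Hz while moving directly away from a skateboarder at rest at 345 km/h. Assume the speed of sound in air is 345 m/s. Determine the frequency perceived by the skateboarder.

345 km/h = 95.83 m/s.
Only the source moves, away from the listener, so f' = f · v/(v + v_s).
f' = 176 × 345/(345 + 95.83) = 176 × 345/440.8 ≈ 138 Hz.

138 Hz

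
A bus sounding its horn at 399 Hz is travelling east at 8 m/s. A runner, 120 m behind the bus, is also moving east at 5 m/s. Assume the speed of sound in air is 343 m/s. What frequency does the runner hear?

The runner is behind, so the bus is moving away from it while the runner is moving toward the bus.
With source receding and observer approaching, f' = f · (v + v_o)/(v + v_s).
f' = 399 × (343 + 5)/(343 + 8) = 399 × 348/351 ≈ 396 Hz.

396 Hz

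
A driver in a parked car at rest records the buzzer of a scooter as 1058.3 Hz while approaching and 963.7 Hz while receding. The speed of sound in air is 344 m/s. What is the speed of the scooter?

f₁/f₂ = (v + v_s)/(v − v_s), so v_s = v · (f₁ − f₂)/(f₁ + f₂).
v_s = 344 × (1058.3 − 963.7)/(1058.3 + 963.7) = 344 × 94.6/2022.0 ≈ 16.1 m/s.

16.1 m/s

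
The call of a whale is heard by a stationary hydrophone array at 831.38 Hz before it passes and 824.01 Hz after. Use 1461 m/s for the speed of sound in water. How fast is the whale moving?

6.5 m/s

f₁/f₂ = (v + v_s)/(v − v_s), so v_s = v · (f₁ − f₂)/(f₁ + f₂).
v_s = 1461 × (831.38 − 824.01)/(831.38 + 824.01) = 1461 × 7.37/1655.39 ≈ 6.5 m/s.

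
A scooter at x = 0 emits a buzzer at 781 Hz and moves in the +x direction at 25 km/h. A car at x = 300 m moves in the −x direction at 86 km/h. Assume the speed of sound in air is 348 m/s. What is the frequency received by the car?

25 km/h = 6.944 m/s; 86 km/h = 23.89 m/s.
The observer lies on the +x side, so the source is heading toward the observer and the observer is heading toward the source.
Both move, so f' = f · (v + v_o)/(v − v_s).
f' = 781 × (348 + 23.89)/(348 − 6.944) = 781 × 371.89/341.06 ≈ 852 Hz.

852 Hz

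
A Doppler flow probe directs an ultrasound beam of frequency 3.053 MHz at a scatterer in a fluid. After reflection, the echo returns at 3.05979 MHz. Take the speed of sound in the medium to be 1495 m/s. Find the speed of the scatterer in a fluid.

1.66 m/s

Double Doppler shift off a moving reflector: f₂ = f₀ · (v + u)/(v − u) (u > 0 toward emitter).
Rearranging, u = v · (f₂ − f₀)/(f₂ + f₀) = 1495 × 0.00679/6.11279 ≈ 1.66 m/s.
So the scatterer in a fluid is moving at 1.66 m/s toward the emitter.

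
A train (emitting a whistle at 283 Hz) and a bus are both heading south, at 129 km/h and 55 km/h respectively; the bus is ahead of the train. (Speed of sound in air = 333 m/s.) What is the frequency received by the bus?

129 km/h = 35.83 m/s; 55 km/h = 15.28 m/s.
The bus is ahead, so the train is moving toward it while the bus is moving away from the train.
With source approaching and observer receding, f' = f · (v − v_o)/(v − v_s).
f' = 283 × (333 − 15.28)/(333 − 35.83) = 283 × 317.72/297.17 ≈ 303 Hz.

303 Hz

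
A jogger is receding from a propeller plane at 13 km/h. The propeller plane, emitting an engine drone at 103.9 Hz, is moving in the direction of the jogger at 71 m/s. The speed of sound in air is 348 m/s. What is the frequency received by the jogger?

129 Hz

13 km/h = 3.611 m/s.
With source approaching and observer receding, f' = f · (v − v_o)/(v − v_s).
f' = 103.9 × (348 − 3.611)/(348 − 71) = 103.9 × 344.39/277 ≈ 129 Hz.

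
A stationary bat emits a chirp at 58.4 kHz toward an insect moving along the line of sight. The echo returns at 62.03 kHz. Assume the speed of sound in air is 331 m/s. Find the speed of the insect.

10.0 m/s

Double Doppler shift off a moving reflector: f₂ = f₀ · (v + u)/(v − u) (u > 0 toward emitter).
Rearranging, u = v · (f₂ − f₀)/(f₂ + f₀) = 331 × 3.63/120.43 ≈ 10.0 m/s.
So the insect is moving at 10.0 m/s toward the emitter.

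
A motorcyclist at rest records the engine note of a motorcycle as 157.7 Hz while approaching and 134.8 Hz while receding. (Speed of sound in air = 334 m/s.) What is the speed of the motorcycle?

26 m/s

f₁/f₂ = (v + v_s)/(v − v_s), so v_s = v · (f₁ − f₂)/(f₁ + f₂).
v_s = 334 × (157.7 − 134.8)/(157.7 + 134.8) = 334 × 22.9/292.5 ≈ 26 m/s.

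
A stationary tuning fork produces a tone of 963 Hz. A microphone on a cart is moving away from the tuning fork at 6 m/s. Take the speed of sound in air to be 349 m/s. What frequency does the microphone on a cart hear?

Moving observer, stationary source: f' = f · (v − v_o)/v.
f' = 963 × (349 − 6)/349 = 963 × 343/349 ≈ 946 Hz.

946 Hz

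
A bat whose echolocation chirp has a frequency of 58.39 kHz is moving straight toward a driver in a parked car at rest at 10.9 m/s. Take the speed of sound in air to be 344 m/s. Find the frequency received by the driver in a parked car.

60.3 kHz

Only the source moves, toward the listener, so f' = f · v/(v − v_s).
f' = 58.39 × 344/(344 − 10.9) = 58.39 × 344/333.1 ≈ 60.3 kHz.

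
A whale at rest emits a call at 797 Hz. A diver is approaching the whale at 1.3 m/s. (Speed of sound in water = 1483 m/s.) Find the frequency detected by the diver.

Only the observer moves, toward the source, so f' = f · (v + v_o)/v.
f' = 797 × (1483 + 1.3)/1483 = 797 × 1484.3/1483 ≈ 798 Hz.

798 Hz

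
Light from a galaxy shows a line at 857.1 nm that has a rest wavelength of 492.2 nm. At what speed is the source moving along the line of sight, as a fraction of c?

0.504c

λ'/λ₀ = 1.7414 > 1 (redshift), so the source is receding.
λ'/λ₀ = √((1 + β)/(1 − β)) for a receding source ⇒ β = (r² − 1)/(r² + 1) with r = λ'/λ₀.
β = (3.0324 − 1)/(3.0324 + 1) ≈ 0.504.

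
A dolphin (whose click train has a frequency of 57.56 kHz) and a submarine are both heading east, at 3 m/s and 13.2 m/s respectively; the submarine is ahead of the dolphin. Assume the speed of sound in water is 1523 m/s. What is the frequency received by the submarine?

57.2 kHz

The submarine is ahead, so the dolphin is moving toward it while the submarine is moving away from the dolphin.
Both move, so f' = f · (v − v_o)/(v − v_s).
f' = 57.56 × (1523 − 13.2)/(1523 − 3) = 57.56 × 1509.8/1520 ≈ 57.2 kHz.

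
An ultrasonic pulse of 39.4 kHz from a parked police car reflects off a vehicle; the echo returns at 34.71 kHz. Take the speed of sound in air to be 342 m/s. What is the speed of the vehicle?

Double Doppler shift off a moving reflector: f₂ = f₀ · (v + u)/(v − u) (u > 0 toward emitter).
Rearranging, u = v · (f₂ − f₀)/(f₂ + f₀) = 342 × -4.69/74.11 ≈ -21.6 m/s.
So the vehicle is moving at 21.6 m/s away from the emitter.

21.6 m/s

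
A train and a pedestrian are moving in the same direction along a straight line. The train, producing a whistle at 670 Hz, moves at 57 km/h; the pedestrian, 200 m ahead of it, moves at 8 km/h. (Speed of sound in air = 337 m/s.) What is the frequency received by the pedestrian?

698 Hz

57 km/h = 15.83 m/s; 8 km/h = 2.222 m/s.
The pedestrian is ahead, so the train is moving toward it while the pedestrian is moving away from the train.
With source approaching and observer receding, f' = f · (v − v_o)/(v − v_s).
f' = 670 × (337 − 2.222)/(337 − 15.83) = 670 × 334.78/321.17 ≈ 698 Hz.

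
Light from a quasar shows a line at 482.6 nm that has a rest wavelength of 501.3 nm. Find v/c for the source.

0.038c

λ'/λ₀ = 0.9627 < 1 (blueshift), so the source is approaching.
λ'/λ₀ = √((1 − β)/(1 + β)) for an approaching source ⇒ β = (1 − r²)/(1 + r²) with r = λ'/λ₀.
β = (1 − 0.9268)/(1 + 0.9268) ≈ 0.038.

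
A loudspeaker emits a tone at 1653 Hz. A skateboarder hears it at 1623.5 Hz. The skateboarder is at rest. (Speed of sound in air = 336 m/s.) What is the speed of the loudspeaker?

f' < f, so the loudspeaker is receding.
f' = f · v/(v + v_s) ⇒ v_s = v · |1 − f/f'|.
v_s = 336 × |1 − 1653/1623.5| = 336 × 0.01817 ≈ 6.1 m/s.

6.1 m/s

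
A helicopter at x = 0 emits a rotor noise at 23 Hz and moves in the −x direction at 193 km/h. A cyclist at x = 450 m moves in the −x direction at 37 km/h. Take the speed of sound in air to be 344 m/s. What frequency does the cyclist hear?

193 km/h = 53.61 m/s; 37 km/h = 10.28 m/s.
The observer lies on the +x side, so the source is heading away from the observer and the observer is heading toward the source.
General Doppler shift: f' = f · (v + v_o)/(v + v_s).
f' = 23 × (344 + 10.28)/(344 + 53.61) = 23 × 354.28/397.61 ≈ 20.5 Hz.

20.5 Hz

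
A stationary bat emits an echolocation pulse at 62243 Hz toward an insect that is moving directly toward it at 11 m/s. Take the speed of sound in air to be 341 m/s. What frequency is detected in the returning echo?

At the insect (a moving observer), f₁ = f₀ · (v + u)/v = 62243 × 352/341 ≈ 64251 Hz.
The reflection then acts as a moving source: f₂ = f₁ · v/(v − u) ≈ 66393 Hz.

66393 Hz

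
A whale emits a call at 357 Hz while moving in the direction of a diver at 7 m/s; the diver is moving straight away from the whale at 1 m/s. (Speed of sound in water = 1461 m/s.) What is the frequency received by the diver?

358 Hz

With source approaching and observer receding, f' = f · (v − v_o)/(v − v_s).
f' = 357 × (1461 − 1)/(1461 − 7) = 357 × 1460/1454 ≈ 358 Hz.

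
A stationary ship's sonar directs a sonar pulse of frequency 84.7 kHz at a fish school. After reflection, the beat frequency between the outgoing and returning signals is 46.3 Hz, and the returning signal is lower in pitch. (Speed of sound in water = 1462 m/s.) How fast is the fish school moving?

Double Doppler shift off a moving reflector: f₂ = f₀ · (v + u)/(v − u) (u > 0 toward emitter).
Returning signal is lower, so f₂ = f₀ − Δf = 84700 − 46.3 = 84653.7 Hz.
Rearranging, u = v · (f₂ − f₀)/(f₂ + f₀) = 1462 × -46.3/169353.7 ≈ -0.40 m/s.
So the fish school is moving at 0.40 m/s away from the emitter.

0.40 m/s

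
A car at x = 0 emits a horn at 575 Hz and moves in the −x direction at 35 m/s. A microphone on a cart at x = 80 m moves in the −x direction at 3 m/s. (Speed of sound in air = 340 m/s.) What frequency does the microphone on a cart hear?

526 Hz

The observer lies on the +x side, so the source is heading away from the observer and the observer is heading toward the source.
General Doppler shift: f' = f · (v + v_o)/(v + v_s).
f' = 575 × (340 + 3)/(340 + 35) = 575 × 343/375 ≈ 526 Hz.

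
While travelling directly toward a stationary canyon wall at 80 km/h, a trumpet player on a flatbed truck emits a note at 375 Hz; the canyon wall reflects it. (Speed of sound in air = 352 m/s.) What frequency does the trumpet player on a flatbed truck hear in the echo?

80 km/h = 22.22 m/s.
The canyon wall receives the sound from a moving source: f₁ = f₀ · v/(v − v_e) = 375 × 352/329.78 ≈ 400 Hz.
On the return leg the trumpet player on a flatbed truck is a moving observer: f₂ = f₁ · (v + v_e)/v = 400 × 374.22/352 ≈ 426 Hz.
Equivalently f₂ = f₀ · (v + v_e)/(v − v_e).

426 Hz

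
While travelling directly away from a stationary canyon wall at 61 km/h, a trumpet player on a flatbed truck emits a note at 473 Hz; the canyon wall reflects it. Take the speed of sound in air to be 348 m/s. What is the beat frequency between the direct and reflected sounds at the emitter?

43.9 Hz

61 km/h = 16.94 m/s.
The canyon wall receives the sound from a moving source: f₁ = f₀ · v/(v + v_e) = 473 × 348/364.94 ≈ 451.0 Hz.
On the return leg the trumpet player on a flatbed truck is a moving observer: f₂ = f₁ · (v − v_e)/v = 451.0 × 331.06/348 ≈ 429.1 Hz.
Equivalently f₂ = f₀ · (v − v_e)/(v + v_e).
Beat against the emitted tone: |f₂ − f₀| = 2v_e·f₀/(v + v_e) = 2 × 16.94 × 473/364.94 ≈ 43.9 Hz.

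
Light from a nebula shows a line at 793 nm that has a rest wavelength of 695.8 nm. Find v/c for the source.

0.130

λ'/λ₀ = 1.1397 > 1 (redshift), so the source is receding.
λ'/λ₀ = √((1 + β)/(1 − β)) for a receding source ⇒ β = (r² − 1)/(r² + 1) with r = λ'/λ₀.
β = (1.2989 − 1)/(1.2989 + 1) ≈ 0.130.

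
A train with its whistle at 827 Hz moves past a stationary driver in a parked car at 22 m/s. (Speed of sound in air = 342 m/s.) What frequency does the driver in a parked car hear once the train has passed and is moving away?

Receding: f₂ = f · v/(v + v_s) = 827 × 342/364 ≈ 777 Hz.

777 Hz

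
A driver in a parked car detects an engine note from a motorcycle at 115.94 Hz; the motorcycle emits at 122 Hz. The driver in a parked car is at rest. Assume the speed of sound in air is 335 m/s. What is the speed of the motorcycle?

17.5 m/s

f' < f, so the motorcycle is receding.
f' = f · v/(v + v_s) ⇒ v_s = v · |1 − f/f'|.
v_s = 335 × |1 − 122/115.94| = 335 × 0.05227 ≈ 17.5 m/s.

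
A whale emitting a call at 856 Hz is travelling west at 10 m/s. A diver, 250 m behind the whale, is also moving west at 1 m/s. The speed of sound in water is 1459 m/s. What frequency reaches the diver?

The diver is behind, so the whale is moving away from it while the diver is moving toward the whale.
General Doppler shift: f' = f · (v + v_o)/(v + v_s).
f' = 856 × (1459 + 1)/(1459 + 10) = 856 × 1460/1469 ≈ 851 Hz.

851 Hz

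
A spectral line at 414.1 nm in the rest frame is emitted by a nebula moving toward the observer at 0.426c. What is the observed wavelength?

262.7 nm

Relativistic Doppler for wavelength: λ' = λ₀ · √((1 − β)/(1 + β)).
λ' = 414.1 × √(0.5740/1.4260) = 414.1 × 0.63445 ≈ 262.7 nm.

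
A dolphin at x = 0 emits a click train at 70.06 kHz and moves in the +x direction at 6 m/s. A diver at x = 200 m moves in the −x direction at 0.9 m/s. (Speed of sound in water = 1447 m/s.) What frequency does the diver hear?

The observer lies on the +x side, so the source is heading toward the observer and the observer is heading toward the source.
General Doppler shift: f' = f · (v + v_o)/(v − v_s).
f' = 70.06 × (1447 + 0.9)/(1447 − 6) = 70.06 × 1447.9/1441 ≈ 70.4 kHz.

70.4 kHz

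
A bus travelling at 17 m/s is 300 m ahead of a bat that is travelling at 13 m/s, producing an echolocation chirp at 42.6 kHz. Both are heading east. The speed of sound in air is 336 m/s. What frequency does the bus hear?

The bus is ahead, so the bat is moving toward it while the bus is moving away from the bat.
With source approaching and observer receding, f' = f · (v − v_o)/(v − v_s).
f' = 42.6 × (336 − 17)/(336 − 13) = 42.6 × 319/323 ≈ 42.1 kHz.

42.1 kHz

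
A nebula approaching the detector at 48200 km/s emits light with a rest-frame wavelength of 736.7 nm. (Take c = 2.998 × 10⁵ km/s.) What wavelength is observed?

β = v/c = 48200/299800 = 0.1608.
Relativistic Doppler for wavelength: λ' = λ₀ · √((1 − β)/(1 + β)).
λ' = 736.7 × √(0.8392/1.1608) = 736.7 × 0.85029 ≈ 626.4 nm.

626.4 nm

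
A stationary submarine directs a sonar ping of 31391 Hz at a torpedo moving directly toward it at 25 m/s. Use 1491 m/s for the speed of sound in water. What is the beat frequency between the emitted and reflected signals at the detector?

At the torpedo (a moving observer), f₁ = f₀ · (v + u)/v = 31391 × 1516/1491 ≈ 31917 Hz.
On reflection it acts as a source moving toward the stationary detector: f₂ = f₁ · v/(v − u) = 31917 × 1491/1466 ≈ 32462 Hz.
Beat frequency: |f₂ − f₀| = 2u·f₀/(v − u) = 2 × 25 × 31391/1466 ≈ 1071 Hz.

1071 Hz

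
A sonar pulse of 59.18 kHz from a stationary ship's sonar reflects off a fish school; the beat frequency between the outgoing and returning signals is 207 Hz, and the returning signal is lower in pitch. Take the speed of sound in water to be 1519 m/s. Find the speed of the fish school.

2.66 m/s

Double Doppler shift off a moving reflector: f₂ = f₀ · (v + u)/(v − u) (u > 0 toward emitter).
Returning signal is lower, so f₂ = f₀ − Δf = 59180 − 207 = 58973 Hz.
Rearranging, u = v · (f₂ − f₀)/(f₂ + f₀) = 1519 × -207/118153 ≈ -2.66 m/s.
So the fish school is moving at 2.66 m/s away from the emitter.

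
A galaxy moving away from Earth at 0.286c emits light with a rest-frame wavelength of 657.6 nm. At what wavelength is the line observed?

882.5 nm

Relativistic Doppler for wavelength: λ' = λ₀ · √((1 + β)/(1 − β)).
λ' = 657.6 × √(1.2860/0.7140) = 657.6 × 1.34206 ≈ 882.5 nm.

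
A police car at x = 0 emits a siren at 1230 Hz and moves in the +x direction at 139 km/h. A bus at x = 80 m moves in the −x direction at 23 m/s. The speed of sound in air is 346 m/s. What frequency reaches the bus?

139 km/h = 38.61 m/s.
The observer lies on the +x side, so the source is heading toward the observer and the observer is heading toward the source.
With source approaching and observer approaching, f' = f · (v + v_o)/(v − v_s).
f' = 1230 × (346 + 23)/(346 − 38.61) = 1230 × 369/307.39 ≈ 1477 Hz.

1477 Hz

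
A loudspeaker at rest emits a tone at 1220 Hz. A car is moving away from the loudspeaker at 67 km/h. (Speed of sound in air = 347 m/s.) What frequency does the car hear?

1155 Hz

67 km/h = 18.61 m/s.
Only the observer moves, away from the source, so f' = f · (v − v_o)/v.
f' = 1220 × (347 − 18.61)/347 = 1220 × 328.39/347 ≈ 1155 Hz.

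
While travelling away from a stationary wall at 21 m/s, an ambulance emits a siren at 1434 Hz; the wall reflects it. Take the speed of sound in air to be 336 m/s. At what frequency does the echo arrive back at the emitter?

The wall receives the sound from a moving source: f₁ = f₀ · v/(v + v_e) = 1434 × 336/357 ≈ 1350 Hz.
On the return leg the ambulance is a moving observer: f₂ = f₁ · (v − v_e)/v = 1350 × 315/336 ≈ 1265 Hz.
Equivalently f₂ = f₀ · (v − v_e)/(v + v_e).

1265 Hz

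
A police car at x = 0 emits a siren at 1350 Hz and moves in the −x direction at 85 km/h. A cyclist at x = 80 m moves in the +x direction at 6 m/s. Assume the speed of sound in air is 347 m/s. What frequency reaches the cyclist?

1242 Hz

85 km/h = 23.61 m/s.
The observer lies on the +x side, so the source is heading away from the observer and the observer is heading away from the source.
General Doppler shift: f' = f · (v − v_o)/(v + v_s).
f' = 1350 × (347 − 6)/(347 + 23.61) = 1350 × 341/370.61 ≈ 1242 Hz.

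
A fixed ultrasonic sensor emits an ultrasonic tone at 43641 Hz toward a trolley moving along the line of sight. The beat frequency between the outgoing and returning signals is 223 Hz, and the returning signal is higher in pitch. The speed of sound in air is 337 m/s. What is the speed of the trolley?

Double Doppler shift off a moving reflector: f₂ = f₀ · (v + u)/(v − u) (u > 0 toward emitter).
Returning signal is higher, so f₂ = f₀ + Δf = 43641 + 223 = 43864 Hz.
Rearranging, u = v · (f₂ − f₀)/(f₂ + f₀) = 337 × 223/87505 ≈ 0.86 m/s.
So the trolley is moving at 0.86 m/s toward the emitter.

0.86 m/s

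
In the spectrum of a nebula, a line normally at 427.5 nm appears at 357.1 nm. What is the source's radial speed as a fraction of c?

0.178c

λ'/λ₀ = 0.8353 < 1 (blueshift), so the source is approaching.
λ'/λ₀ = √((1 − β)/(1 + β)) for an approaching source ⇒ β = (1 − r²)/(1 + r²) with r = λ'/λ₀.
β = (1 − 0.6978)/(1 + 0.6978) ≈ 0.178.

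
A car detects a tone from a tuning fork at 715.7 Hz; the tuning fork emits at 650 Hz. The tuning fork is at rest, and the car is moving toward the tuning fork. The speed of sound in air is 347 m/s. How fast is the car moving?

f' = f · (v + v_o)/v ⇒ v_o = v · |f'/f − 1|.
v_o = 347 × |715.7/650 − 1| = 347 × 0.1011 ≈ 35 m/s.

35 m/s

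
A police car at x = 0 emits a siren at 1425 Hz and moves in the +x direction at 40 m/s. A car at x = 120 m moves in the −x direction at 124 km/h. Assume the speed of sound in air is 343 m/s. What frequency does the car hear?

1775 Hz

124 km/h = 34.44 m/s.
The observer lies on the +x side, so the source is heading toward the observer and the observer is heading toward the source.
General Doppler shift: f' = f · (v + v_o)/(v − v_s).
f' = 1425 × (343 + 34.44)/(343 − 40) = 1425 × 377.44/303 ≈ 1775 Hz.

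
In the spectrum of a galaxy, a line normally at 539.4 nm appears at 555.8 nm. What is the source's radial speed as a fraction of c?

0.030

λ'/λ₀ = 1.0304 > 1 (redshift), so the source is receding.
λ'/λ₀ = √((1 + β)/(1 − β)) for a receding source ⇒ β = (r² − 1)/(r² + 1) with r = λ'/λ₀.
β = (1.0617 − 1)/(1.0617 + 1) ≈ 0.030.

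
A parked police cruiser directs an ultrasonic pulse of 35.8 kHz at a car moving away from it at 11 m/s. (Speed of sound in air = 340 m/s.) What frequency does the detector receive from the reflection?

33.6 kHz

The car first receives the wave as a moving observer: f₁ = f₀ · (v − u)/v = 35.8 × (340 − 11)/340 ≈ 34.6 kHz.
The reflection then acts as a moving source: f₂ = f₁ · v/(v + u) ≈ 33.6 kHz.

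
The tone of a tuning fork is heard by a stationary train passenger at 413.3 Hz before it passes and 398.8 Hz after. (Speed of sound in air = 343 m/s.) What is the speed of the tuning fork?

6.1 m/s

f₁/f₂ = (v + v_s)/(v − v_s), so v_s = v · (f₁ − f₂)/(f₁ + f₂).
v_s = 343 × (413.3 − 398.8)/(413.3 + 398.8) = 343 × 14.5/812.1 ≈ 6.1 m/s.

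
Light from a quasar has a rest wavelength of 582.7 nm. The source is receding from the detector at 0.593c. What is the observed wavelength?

Relativistic Doppler for wavelength: λ' = λ₀ · √((1 + β)/(1 − β)).
λ' = 582.7 × √(1.5930/0.4070) = 582.7 × 1.97838 ≈ 1152.8 nm.

1152.8 nm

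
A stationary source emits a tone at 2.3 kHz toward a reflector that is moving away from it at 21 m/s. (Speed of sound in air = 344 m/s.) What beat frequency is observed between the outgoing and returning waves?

265 Hz

The reflector first receives the wave as a moving observer: f₁ = f₀ · (v − u)/v = 2.3 × (344 − 21)/344 ≈ 2.160 kHz.
On reflection it acts as a source moving away from the stationary detector: f₂ = f₁ · v/(v + u) = 2.160 × 344/365 ≈ 2.035 kHz.
Equivalently f₂ = f₀ · (v − u)/(v + u).
Beat frequency (with f₀ = 2300 Hz): |f₂ − f₀| = 2u·f₀/(v + u) = 2 × 21 × 2300/365 ≈ 265 Hz.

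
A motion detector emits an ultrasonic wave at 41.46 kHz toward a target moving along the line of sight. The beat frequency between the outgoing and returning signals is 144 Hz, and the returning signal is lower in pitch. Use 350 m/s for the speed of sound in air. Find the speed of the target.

Double Doppler shift off a moving reflector: f₂ = f₀ · (v + u)/(v − u) (u > 0 toward emitter).
Returning signal is lower, so f₂ = f₀ − Δf = 41460 − 144 = 41316 Hz.
Rearranging, u = v · (f₂ − f₀)/(f₂ + f₀) = 350 × -144/82776 ≈ -0.61 m/s.
So the target is moving at 0.61 m/s away from the emitter.

0.61 m/s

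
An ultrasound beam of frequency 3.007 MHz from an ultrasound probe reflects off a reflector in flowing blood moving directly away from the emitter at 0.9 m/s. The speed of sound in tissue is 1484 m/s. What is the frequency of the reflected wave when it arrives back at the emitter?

3.003 MHz

At the reflector in flowing blood (a moving observer), f₁ = f₀ · (v − u)/v = 3.007 × 1483.1/1484 ≈ 3.005 MHz.
On reflection it acts as a source moving away from the stationary detector: f₂ = f₁ · v/(v + u) = 3.005 × 1484/1484.9 ≈ 3.003 MHz.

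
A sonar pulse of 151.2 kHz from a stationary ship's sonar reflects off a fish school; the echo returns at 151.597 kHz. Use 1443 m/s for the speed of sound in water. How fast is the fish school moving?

Double Doppler shift off a moving reflector: f₂ = f₀ · (v + u)/(v − u) (u > 0 toward emitter).
Rearranging, u = v · (f₂ − f₀)/(f₂ + f₀) = 1443 × 0.397/302.797 ≈ 1.89 m/s.
So the fish school is moving at 1.89 m/s toward the emitter.

1.89 m/s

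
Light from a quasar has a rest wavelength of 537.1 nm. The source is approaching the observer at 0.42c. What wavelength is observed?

Relativistic Doppler for wavelength: λ' = λ₀ · √((1 − β)/(1 + β)).
λ' = 537.1 × √(0.5800/1.4200) = 537.1 × 0.63910 ≈ 343.3 nm.

343.3 nm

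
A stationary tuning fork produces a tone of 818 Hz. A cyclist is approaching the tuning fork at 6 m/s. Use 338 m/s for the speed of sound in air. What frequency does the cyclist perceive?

Only the observer moves, toward the source, so f' = f · (v + v_o)/v.
f' = 818 × (338 + 6)/338 = 818 × 344/338 ≈ 833 Hz.

833 Hz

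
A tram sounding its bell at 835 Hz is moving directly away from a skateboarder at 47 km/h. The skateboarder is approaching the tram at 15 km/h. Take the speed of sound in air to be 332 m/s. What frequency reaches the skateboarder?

813 Hz

47 km/h = 13.06 m/s; 15 km/h = 4.167 m/s.
With source receding and observer approaching, f' = f · (v + v_o)/(v + v_s).
f' = 835 × (332 + 4.167)/(332 + 13.06) = 835 × 336.17/345.06 ≈ 813 Hz.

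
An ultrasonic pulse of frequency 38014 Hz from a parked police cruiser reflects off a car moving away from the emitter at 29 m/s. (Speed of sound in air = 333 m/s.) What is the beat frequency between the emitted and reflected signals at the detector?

6091 Hz

At the car (a moving observer), f₁ = f₀ · (v − u)/v = 38014 × 304/333 ≈ 34703 Hz.
On reflection it acts as a source moving away from the stationary detector: f₂ = f₁ · v/(v + u) = 34703 × 333/362 ≈ 31923 Hz.
Beat frequency: |f₂ − f₀| = 2u·f₀/(v + u) = 2 × 29 × 38014/362 ≈ 6091 Hz.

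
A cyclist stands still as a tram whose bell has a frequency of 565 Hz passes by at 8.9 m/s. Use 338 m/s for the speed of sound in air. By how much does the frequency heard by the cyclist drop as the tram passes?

Approaching: f₁ = f · v/(v − v_s) = 565 × 338/329.1 ≈ 580.3 Hz.
Receding: f₂ = f · v/(v + v_s) = 565 × 338/346.9 ≈ 550.5 Hz.
Drop: f₁ − f₂ = 2f·v·v_s/(v² − v_s²) = 2 × 565 × 338 × 8.9/(338² − 8.9²) ≈ 29.8 Hz.

29.8 Hz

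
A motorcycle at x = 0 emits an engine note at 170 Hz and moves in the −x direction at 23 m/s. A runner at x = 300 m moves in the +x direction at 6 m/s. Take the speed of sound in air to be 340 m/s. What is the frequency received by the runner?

The observer lies on the +x side, so the source is heading away from the observer and the observer is heading away from the source.
Both move, so f' = f · (v − v_o)/(v + v_s).
f' = 170 × (340 − 6)/(340 + 23) = 170 × 334/363 ≈ 156 Hz.

156 Hz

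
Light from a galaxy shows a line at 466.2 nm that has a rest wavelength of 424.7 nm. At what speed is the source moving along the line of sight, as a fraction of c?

0.093

λ'/λ₀ = 1.0977 > 1 (redshift), so the source is receding.
λ'/λ₀ = √((1 + β)/(1 − β)) for a receding source ⇒ β = (r² − 1)/(r² + 1) with r = λ'/λ₀.
β = (1.2050 − 1)/(1.2050 + 1) ≈ 0.093.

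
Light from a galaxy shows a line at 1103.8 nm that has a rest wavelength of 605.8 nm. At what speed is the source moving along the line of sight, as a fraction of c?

0.537

λ'/λ₀ = 1.8221 > 1 (redshift), so the source is receding.
λ'/λ₀ = √((1 + β)/(1 − β)) for a receding source ⇒ β = (r² − 1)/(r² + 1) with r = λ'/λ₀.
β = (3.3199 − 1)/(3.3199 + 1) ≈ 0.537.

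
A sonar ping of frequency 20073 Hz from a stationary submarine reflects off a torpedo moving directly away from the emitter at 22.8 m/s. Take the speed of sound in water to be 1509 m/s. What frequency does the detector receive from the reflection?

19475 Hz

The torpedo first receives the wave as a moving observer: f₁ = f₀ · (v − u)/v = 20073 × (1509 − 22.8)/1509 ≈ 19770 Hz.
On reflection it acts as a source moving away from the stationary detector: f₂ = f₁ · v/(v + u) = 19770 × 1509/1531.8 ≈ 19475 Hz.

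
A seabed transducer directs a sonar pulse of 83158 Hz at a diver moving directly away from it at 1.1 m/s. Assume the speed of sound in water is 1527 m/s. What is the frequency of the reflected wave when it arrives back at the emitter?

83038 Hz

The diver first receives the wave as a moving observer: f₁ = f₀ · (v − u)/v = 83158 × (1527 − 1.1)/1527 ≈ 83098 Hz.
The reflection then acts as a moving source: f₂ = f₁ · v/(v + u) ≈ 83038 Hz.
Equivalently f₂ = f₀ · (v − u)/(v + u).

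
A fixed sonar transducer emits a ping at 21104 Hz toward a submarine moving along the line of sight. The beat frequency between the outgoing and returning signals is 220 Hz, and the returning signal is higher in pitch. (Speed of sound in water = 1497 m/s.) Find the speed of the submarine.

Double Doppler shift off a moving reflector: f₂ = f₀ · (v + u)/(v − u) (u > 0 toward emitter).
Returning signal is higher, so f₂ = f₀ + Δf = 21104 + 220 = 21324 Hz.
Rearranging, u = v · (f₂ − f₀)/(f₂ + f₀) = 1497 × 220/42428 ≈ 7.8 m/s.
So the submarine is moving at 7.8 m/s toward the emitter.

7.8 m/s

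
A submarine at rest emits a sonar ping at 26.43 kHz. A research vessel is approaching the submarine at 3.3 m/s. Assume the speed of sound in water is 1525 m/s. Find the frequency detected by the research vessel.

26.5 kHz

Moving observer, stationary source: f' = f · (v + v_o)/v.
f' = 26.43 × (1525 + 3.3)/1525 = 26.43 × 1528.3/1525 ≈ 26.5 kHz.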